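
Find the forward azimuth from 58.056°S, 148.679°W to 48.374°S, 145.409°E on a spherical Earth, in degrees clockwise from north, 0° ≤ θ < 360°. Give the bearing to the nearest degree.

Δλ = 145.409 − -148.679 = 294.088°; wrapped into (−180°, 180°]: -65.912°.
θ = atan2( sin Δλ · cos φ₂ , cos φ₁ · sin φ₂ − sin φ₁ · cos φ₂ · cos Δλ )
  = atan2(-0.60642, -0.16544) = -105.259° → normalised to [0°, 360°): 254.741°.

255°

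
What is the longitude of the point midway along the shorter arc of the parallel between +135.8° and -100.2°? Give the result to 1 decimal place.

-162.2°

Signed shortest Δλ from +135.8° to -100.2° is +124.0°.
Midpoint longitude = +135.8° + (+124.0°)/2 = +135.8° + 62.0° = +197.8°.
Normalise into (−180°, 180°]: -162.2°.
(The naïve average (+135.8 + -100.2)/2 = 17.8° is on the wrong side of the globe.)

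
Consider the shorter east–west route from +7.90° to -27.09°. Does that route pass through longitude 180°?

No

Signed shortest Δλ = ((-27.09 − 7.90 + 180) mod 360) − 180 = -34.99°.
Going west by 34.99° from +7.90° reaches -27.09° without touching 180°.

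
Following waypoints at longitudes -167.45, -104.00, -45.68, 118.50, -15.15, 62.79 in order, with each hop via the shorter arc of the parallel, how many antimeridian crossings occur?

0

Leg 1: -167.45° → -104.00°, shortest Δλ = 63.45° (east) — does not cross 180°.
Leg 2: -104.00° → -45.68°, shortest Δλ = 58.32° (east) — does not cross 180°.
Leg 3: -45.68° → +118.50°, shortest Δλ = 164.18° (east) — does not cross 180°.
Leg 4: +118.50° → -15.15°, shortest Δλ = -133.65° (west) — does not cross 180°.
Leg 5: -15.15° → +62.79°, shortest Δλ = 77.94° (east) — does not cross 180°.
Total crossings: 0.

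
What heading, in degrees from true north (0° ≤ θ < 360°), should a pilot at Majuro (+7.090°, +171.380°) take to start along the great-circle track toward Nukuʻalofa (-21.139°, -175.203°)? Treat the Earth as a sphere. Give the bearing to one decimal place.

Δλ = -175.203 − 171.380 = -346.583°; wrapped into (−180°, 180°]: 13.417°.
θ = atan2( sin Δλ · cos φ₂ , cos φ₁ · sin φ₂ − sin φ₁ · cos φ₂ · cos Δλ )
  = atan2(0.21642, -0.46985) = 155.268° → normalised to [0°, 360°): 155.268°.

155.3°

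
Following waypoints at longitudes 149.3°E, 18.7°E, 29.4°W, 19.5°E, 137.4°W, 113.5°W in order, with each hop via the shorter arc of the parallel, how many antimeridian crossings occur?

Leg 1: +149.3° → +18.7°, shortest Δλ = -130.6° (west) — does not cross 180°.
Leg 2: +18.7° → -29.4°, shortest Δλ = -48.1° (west) — does not cross 180°.
Leg 3: -29.4° → +19.5°, shortest Δλ = 48.9° (east) — does not cross 180°.
Leg 4: +19.5° → -137.4°, shortest Δλ = -156.9° (west) — does not cross 180°.
Leg 5: -137.4° → -113.5°, shortest Δλ = 23.9° (east) — does not cross 180°.
Total crossings: 0.

0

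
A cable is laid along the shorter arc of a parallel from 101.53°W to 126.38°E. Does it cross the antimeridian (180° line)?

Naïve |126.38 − -101.53| = 227.91° > 180°, so the shorter arc goes the other way round — across 180°.
Signed shortest Δλ = ((126.38 − -101.53 + 180) mod 360) − 180 = -132.09°.
Going west by 132.09° from -101.53° passes through 180° before reaching +126.38°.

Yes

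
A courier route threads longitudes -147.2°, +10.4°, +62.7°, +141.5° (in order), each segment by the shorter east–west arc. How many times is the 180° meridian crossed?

0

Leg 1: -147.2° → +10.4°, shortest Δλ = 157.6° (east) — does not cross 180°.
Leg 2: +10.4° → +62.7°, shortest Δλ = 52.3° (east) — does not cross 180°.
Leg 3: +62.7° → +141.5°, shortest Δλ = 78.8° (east) — does not cross 180°.
Total crossings: 0.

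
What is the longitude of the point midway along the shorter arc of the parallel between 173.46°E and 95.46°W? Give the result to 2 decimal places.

141.00°W

Signed shortest Δλ from +173.46° to -95.46° is +91.08°.
Midpoint longitude = +173.46° + (+91.08°)/2 = +173.46° + 45.54° = +219.00°.
Normalise into (−180°, 180°]: -141.00°.
(The naïve average (+173.46 + -95.46)/2 = 39.0° is on the wrong side of the globe.)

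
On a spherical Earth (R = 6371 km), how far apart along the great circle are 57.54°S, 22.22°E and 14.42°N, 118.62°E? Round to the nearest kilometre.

Δλ = 118.62 − 22.22 = 96.40°.
Δφ = 14.42 − -57.54 = 71.96°.
a = sin²(Δφ/2) + cos φ₁ · cos φ₂ · sin²(Δλ/2) = 0.634032.
c = 2·atan2(√a, √(1−a)) = 1.84218 rad → d = 6371·c ≈ 11736.52 km.

11737 km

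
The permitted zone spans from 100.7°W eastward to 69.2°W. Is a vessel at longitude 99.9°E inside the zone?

No

Band width going east from -100.7° to -69.2°: ((-69.2 − -100.7) mod 360) = 31.5°.
Offset of +99.9° east of the west edge: ((99.9 − -100.7) mod 360) = 200.6°.
200.6° > 31.5° ⇒ outside.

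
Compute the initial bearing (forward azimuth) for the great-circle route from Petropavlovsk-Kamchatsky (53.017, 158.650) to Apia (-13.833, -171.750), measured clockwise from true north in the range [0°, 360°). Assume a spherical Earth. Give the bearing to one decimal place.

Δλ = -171.750 − 158.650 = -330.400°; wrapped into (−180°, 180°]: 29.600°.
θ = atan2( sin Δλ · cos φ₂ , cos φ₁ · sin φ₂ − sin φ₁ · cos φ₂ · cos Δλ )
  = atan2(0.47962, -0.81825) = 149.623° → normalised to [0°, 360°): 149.623°.

149.6°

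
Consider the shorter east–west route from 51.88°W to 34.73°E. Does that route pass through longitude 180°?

No

Signed shortest Δλ = ((34.73 − -51.88 + 180) mod 360) − 180 = 86.61°.
Going east by 86.61° from -51.88° reaches +34.73° without touching 180°.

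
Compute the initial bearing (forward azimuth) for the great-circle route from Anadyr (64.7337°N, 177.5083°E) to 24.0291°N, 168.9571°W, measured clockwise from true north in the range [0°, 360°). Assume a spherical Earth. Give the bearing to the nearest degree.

Δλ = -168.9571 − 177.5083 = -346.4654°; wrapped into (−180°, 180°]: 13.5346°.
θ = atan2( sin Δλ · cos φ₂ , cos φ₁ · sin φ₂ − sin φ₁ · cos φ₂ · cos Δλ )
  = atan2(0.21375, -0.62922) = 161.237° → normalised to [0°, 360°): 161.237°.

161°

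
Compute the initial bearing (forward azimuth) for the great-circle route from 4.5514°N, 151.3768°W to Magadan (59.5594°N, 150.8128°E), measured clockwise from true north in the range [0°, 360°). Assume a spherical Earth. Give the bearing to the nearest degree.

Δλ = 150.8128 − -151.3768 = 302.1896°; wrapped into (−180°, 180°]: -57.8104°.
θ = atan2( sin Δλ · cos φ₂ , cos φ₁ · sin φ₂ − sin φ₁ · cos φ₂ · cos Δλ )
  = atan2(-0.42877, 0.83802) = -27.096° → normalised to [0°, 360°): 332.904°.

333°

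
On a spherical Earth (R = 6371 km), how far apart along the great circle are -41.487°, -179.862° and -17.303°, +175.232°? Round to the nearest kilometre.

2730 km

Δλ = 175.232 − -179.862 = 355.094°; wrapped into (−180°, 180°]: -4.906°.
Δφ = -17.303 − -41.487 = 24.184°.
a = sin²(Δφ/2) + cos φ₁ · cos φ₂ · sin²(Δλ/2) = 0.045193.
c = 2·atan2(√a, √(1−a)) = 0.42844 rad → d = 6371·c ≈ 2729.60 km.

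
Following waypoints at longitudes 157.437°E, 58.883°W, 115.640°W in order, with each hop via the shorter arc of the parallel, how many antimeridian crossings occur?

Leg 1: +157.437° → -58.883°, shortest Δλ = 143.68° (east) — crosses 180°.
Leg 2: -58.883° → -115.640°, shortest Δλ = -56.757° (west) — does not cross 180°.
Total crossings: 1.

1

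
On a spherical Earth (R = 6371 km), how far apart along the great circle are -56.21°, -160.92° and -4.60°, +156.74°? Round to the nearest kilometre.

Δλ = 156.74 − -160.92 = 317.66°; wrapped into (−180°, 180°]: -42.34°.
Δφ = -4.60 − -56.21 = 51.61°.
a = sin²(Δφ/2) + cos φ₁ · cos φ₂ · sin²(Δλ/2) = 0.261794.
c = 2·atan2(√a, √(1−a)) = 1.07423 rad → d = 6371·c ≈ 6843.90 km.

6844 km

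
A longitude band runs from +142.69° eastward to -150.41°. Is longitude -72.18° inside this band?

No

Band width going east from +142.69° to -150.41°: ((-150.41 − 142.69) mod 360) = 66.90°.
Offset of -72.18° east of the west edge: ((-72.18 − 142.69) mod 360) = 145.13°.
145.13° > 66.90° ⇒ outside.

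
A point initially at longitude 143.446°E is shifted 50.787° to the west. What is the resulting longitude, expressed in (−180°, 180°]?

Start at +143.446°; shift −50.787° → +92.659°.
+92.659° already lies in (−180°, 180°].

92.659°E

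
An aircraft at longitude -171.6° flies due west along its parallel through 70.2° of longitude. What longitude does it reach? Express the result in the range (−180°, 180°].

Start at -171.6°; shift −70.2° → -241.8°.
-241.8° lies outside (−180°, 180°]; add 360° → +118.2°.

+118.2°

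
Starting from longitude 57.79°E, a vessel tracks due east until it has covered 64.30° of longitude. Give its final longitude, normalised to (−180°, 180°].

122.09°E

Start at +57.79°; shift +64.30° → +122.09°.
+122.09° already lies in (−180°, 180°].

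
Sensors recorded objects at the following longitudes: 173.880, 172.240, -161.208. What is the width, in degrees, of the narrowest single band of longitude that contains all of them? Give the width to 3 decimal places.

26.552°

Sort the longitudes: -161.208°, +172.240°, +173.880°.
Eastward gaps between consecutive values (wrapping around): 333.448°, 1.640°, 24.912°.
Largest gap = 333.448° ⇒ minimal covering band is its complement: 360° − 333.448° = 26.552°.
Band runs from +172.240° eastward to -161.208°, crossing the antimeridian.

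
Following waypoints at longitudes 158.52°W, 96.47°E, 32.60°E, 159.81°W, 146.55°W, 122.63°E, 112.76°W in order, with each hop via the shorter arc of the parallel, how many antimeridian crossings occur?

Leg 1: -158.52° → +96.47°, shortest Δλ = -105.01° (west) — crosses 180°.
Leg 2: +96.47° → +32.60°, shortest Δλ = -63.87° (west) — does not cross 180°.
Leg 3: +32.60° → -159.81°, shortest Δλ = 167.59° (east) — crosses 180°.
Leg 4: -159.81° → -146.55°, shortest Δλ = 13.26° (east) — does not cross 180°.
Leg 5: -146.55° → +122.63°, shortest Δλ = -90.82° (west) — crosses 180°.
Leg 6: +122.63° → -112.76°, shortest Δλ = 124.61° (east) — crosses 180°.
Total crossings: 4.

4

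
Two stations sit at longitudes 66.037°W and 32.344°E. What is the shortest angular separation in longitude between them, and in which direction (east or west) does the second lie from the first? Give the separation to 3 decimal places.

Raw difference: 32.344 − -66.037 = 98.381°.
Normalise into (−180°, 180°]: 98.381° stays 98.381°.
Positive ⇒ the second point lies to the east; separation 98.381°.

98.381° east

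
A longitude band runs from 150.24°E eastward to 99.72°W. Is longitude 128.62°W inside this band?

Band width going east from +150.24° to -99.72°: ((-99.72 − 150.24) mod 360) = 110.04°.
Offset of -128.62° east of the west edge: ((-128.62 − 150.24) mod 360) = 81.14°.
81.14° ≤ 110.04° ⇒ inside.

Yes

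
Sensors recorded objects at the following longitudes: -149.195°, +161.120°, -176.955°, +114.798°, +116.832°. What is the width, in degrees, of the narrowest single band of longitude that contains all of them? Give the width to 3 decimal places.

Sort the longitudes: -176.955°, -149.195°, +114.798°, +116.832°, +161.120°.
Eastward gaps between consecutive values (wrapping around): 27.760°, 263.993°, 2.034°, 44.288°, 21.925°.
Largest gap = 263.993° ⇒ minimal covering band is its complement: 360° − 263.993° = 96.007°.
Band runs from +114.798° eastward to -149.195°, crossing the antimeridian.

96.007°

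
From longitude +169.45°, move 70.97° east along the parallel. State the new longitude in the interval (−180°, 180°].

Start at +169.45°; shift +70.97° → +240.42°.
+240.42° lies outside (−180°, 180°]; subtract 360° → -119.58°.

-119.58°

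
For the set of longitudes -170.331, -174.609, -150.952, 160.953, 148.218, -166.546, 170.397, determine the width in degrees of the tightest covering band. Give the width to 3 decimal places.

Sort the longitudes: -174.609°, -170.331°, -166.546°, -150.952°, +148.218°, +160.953°, +170.397°.
Eastward gaps between consecutive values (wrapping around): 4.278°, 3.785°, 15.594°, 299.170°, 12.735°, 9.444°, 14.994°.
Largest gap = 299.170° ⇒ minimal covering band is its complement: 360° − 299.170° = 60.830°.
Band runs from +148.218° eastward to -150.952°, crossing the antimeridian.

60.830°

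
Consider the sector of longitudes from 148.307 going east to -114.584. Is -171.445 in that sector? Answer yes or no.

Yes

Band width going east from +148.307° to -114.584°: ((-114.584 − 148.307) mod 360) = 97.109°.
Offset of -171.445° east of the west edge: ((-171.445 − 148.307) mod 360) = 40.248°.
40.248° ≤ 97.109° ⇒ inside.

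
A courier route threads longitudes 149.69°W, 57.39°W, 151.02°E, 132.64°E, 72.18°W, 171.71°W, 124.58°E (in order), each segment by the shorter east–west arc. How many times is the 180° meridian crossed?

3

Leg 1: -149.69° → -57.39°, shortest Δλ = 92.3° (east) — does not cross 180°.
Leg 2: -57.39° → +151.02°, shortest Δλ = -151.59° (west) — crosses 180°.
Leg 3: +151.02° → +132.64°, shortest Δλ = -18.38° (west) — does not cross 180°.
Leg 4: +132.64° → -72.18°, shortest Δλ = 155.18° (east) — crosses 180°.
Leg 5: -72.18° → -171.71°, shortest Δλ = -99.53° (west) — does not cross 180°.
Leg 6: -171.71° → +124.58°, shortest Δλ = -63.71° (west) — crosses 180°.
Total crossings: 3.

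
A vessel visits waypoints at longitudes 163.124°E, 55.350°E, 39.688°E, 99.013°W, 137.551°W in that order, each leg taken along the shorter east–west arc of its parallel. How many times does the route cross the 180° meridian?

Leg 1: +163.124° → +55.350°, shortest Δλ = -107.774° (west) — does not cross 180°.
Leg 2: +55.350° → +39.688°, shortest Δλ = -15.662° (west) — does not cross 180°.
Leg 3: +39.688° → -99.013°, shortest Δλ = -138.701° (west) — does not cross 180°.
Leg 4: -99.013° → -137.551°, shortest Δλ = -38.538° (west) — does not cross 180°.
Total crossings: 0.

0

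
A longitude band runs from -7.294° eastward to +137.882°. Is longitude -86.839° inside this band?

Band width going east from -7.294° to +137.882°: ((137.882 − -7.294) mod 360) = 145.176°.
Offset of -86.839° east of the west edge: ((-86.839 − -7.294) mod 360) = 280.455°.
280.455° > 145.176° ⇒ outside.

No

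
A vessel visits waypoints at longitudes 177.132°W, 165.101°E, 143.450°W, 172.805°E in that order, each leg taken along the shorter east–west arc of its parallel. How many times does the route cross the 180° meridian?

Leg 1: -177.132° → +165.101°, shortest Δλ = -17.767° (west) — crosses 180°.
Leg 2: +165.101° → -143.450°, shortest Δλ = 51.449° (east) — crosses 180°.
Leg 3: -143.450° → +172.805°, shortest Δλ = -43.745° (west) — crosses 180°.
Total crossings: 3.

3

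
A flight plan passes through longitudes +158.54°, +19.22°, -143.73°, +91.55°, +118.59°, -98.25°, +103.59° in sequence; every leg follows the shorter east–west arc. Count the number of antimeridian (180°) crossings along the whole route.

3

Leg 1: +158.54° → +19.22°, shortest Δλ = -139.32° (west) — does not cross 180°.
Leg 2: +19.22° → -143.73°, shortest Δλ = -162.95° (west) — does not cross 180°.
Leg 3: -143.73° → +91.55°, shortest Δλ = -124.72° (west) — crosses 180°.
Leg 4: +91.55° → +118.59°, shortest Δλ = 27.04° (east) — does not cross 180°.
Leg 5: +118.59° → -98.25°, shortest Δλ = 143.16° (east) — crosses 180°.
Leg 6: -98.25° → +103.59°, shortest Δλ = -158.16° (west) — crosses 180°.
Total crossings: 3.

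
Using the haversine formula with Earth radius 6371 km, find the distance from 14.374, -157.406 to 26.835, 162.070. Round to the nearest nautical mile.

Δλ = 162.070 − -157.406 = 319.476°; wrapped into (−180°, 180°]: -40.524°.
Δφ = 26.835 − 14.374 = 12.461°.
a = sin²(Δφ/2) + cos φ₁ · cos φ₂ · sin²(Δλ/2) = 0.115446.
c = 2·atan2(√a, √(1−a)) = 0.69335 rad → d = 6371·c ≈ 4417.34 km ≈ 2385.17 nmi.

2385 nmi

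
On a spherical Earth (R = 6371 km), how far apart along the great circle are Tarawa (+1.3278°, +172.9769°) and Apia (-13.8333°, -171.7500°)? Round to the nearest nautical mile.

1286 nmi

Δλ = -171.7500 − 172.9769 = -344.7269°; wrapped into (−180°, 180°]: 15.2731°.
Δφ = -13.8333 − 1.3278 = -15.1611°.
a = sin²(Δφ/2) + cos φ₁ · cos φ₂ · sin²(Δλ/2) = 0.034545.
c = 2·atan2(√a, √(1−a)) = 0.37390 rad → d = 6371·c ≈ 2382.13 km ≈ 1286.25 nmi.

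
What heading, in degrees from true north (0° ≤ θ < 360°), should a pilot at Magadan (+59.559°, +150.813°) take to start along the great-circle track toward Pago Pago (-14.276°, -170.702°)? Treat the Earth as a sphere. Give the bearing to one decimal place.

Δλ = -170.702 − 150.813 = -321.515°; wrapped into (−180°, 180°]: 38.485°.
θ = atan2( sin Δλ · cos φ₂ , cos φ₁ · sin φ₂ − sin φ₁ · cos φ₂ · cos Δλ )
  = atan2(0.60309, -0.77896) = 142.252° → normalised to [0°, 360°): 142.252°.

142.3°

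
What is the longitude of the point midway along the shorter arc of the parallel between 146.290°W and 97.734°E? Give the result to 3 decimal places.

155.722°E

Signed shortest Δλ from -146.290° to +97.734° is -115.976°.
Midpoint longitude = -146.290° + (-115.976°)/2 = -146.290° − 57.988° = -204.278°.
Normalise into (−180°, 180°]: +155.722°.
(The naïve average (-146.290 + +97.734)/2 = -24.278° is on the wrong side of the globe.)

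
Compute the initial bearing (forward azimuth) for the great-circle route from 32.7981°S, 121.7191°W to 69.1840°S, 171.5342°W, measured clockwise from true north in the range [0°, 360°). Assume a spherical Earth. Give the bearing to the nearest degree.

Δλ = -171.5342 − -121.7191 = -49.8151°.
θ = atan2( sin Δλ · cos φ₂ , cos φ₁ · sin φ₂ − sin φ₁ · cos φ₂ · cos Δλ )
  = atan2(-0.27149, -0.66151) = -157.686° → normalised to [0°, 360°): 202.314°.

202°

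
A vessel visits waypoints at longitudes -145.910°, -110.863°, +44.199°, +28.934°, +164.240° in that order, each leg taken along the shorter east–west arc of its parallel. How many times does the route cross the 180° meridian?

Leg 1: -145.910° → -110.863°, shortest Δλ = 35.047° (east) — does not cross 180°.
Leg 2: -110.863° → +44.199°, shortest Δλ = 155.062° (east) — does not cross 180°.
Leg 3: +44.199° → +28.934°, shortest Δλ = -15.265° (west) — does not cross 180°.
Leg 4: +28.934° → +164.240°, shortest Δλ = 135.306° (east) — does not cross 180°.
Total crossings: 0.

0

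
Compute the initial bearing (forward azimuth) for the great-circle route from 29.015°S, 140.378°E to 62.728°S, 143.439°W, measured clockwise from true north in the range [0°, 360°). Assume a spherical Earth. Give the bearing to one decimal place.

Δλ = -143.439 − 140.378 = -283.817°; wrapped into (−180°, 180°]: 76.183°.
θ = atan2( sin Δλ · cos φ₂ , cos φ₁ · sin φ₂ − sin φ₁ · cos φ₂ · cos Δλ )
  = atan2(0.44496, -0.72421) = 148.433° → normalised to [0°, 360°): 148.433°.

148.4°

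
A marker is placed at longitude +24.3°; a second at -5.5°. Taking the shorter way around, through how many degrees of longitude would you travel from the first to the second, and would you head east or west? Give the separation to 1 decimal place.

29.8° west

Raw difference: -5.5 − 24.3 = -29.8°.
Normalise into (−180°, 180°]: -29.8° stays -29.8°.
Negative ⇒ the second point lies to the west; separation 29.8°.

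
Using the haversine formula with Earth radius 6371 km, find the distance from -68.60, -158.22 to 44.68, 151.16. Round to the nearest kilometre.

13271 km

Δλ = 151.16 − -158.22 = 309.38°; wrapped into (−180°, 180°]: -50.62°.
Δφ = 44.68 − -68.60 = 113.28°.
a = sin²(Δφ/2) + cos φ₁ · cos φ₂ · sin²(Δλ/2) = 0.745031.
c = 2·atan2(√a, √(1−a)) = 2.08296 rad → d = 6371·c ≈ 13270.52 km.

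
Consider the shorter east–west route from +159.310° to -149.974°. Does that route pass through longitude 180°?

Naïve |-149.974 − 159.310| = 309.284° > 180°, so the shorter arc goes the other way round — across 180°.
Signed shortest Δλ = ((-149.974 − 159.310 + 180) mod 360) − 180 = 50.716°.
Going east by 50.716° from +159.310° passes through 180° before reaching -149.974°.

Yes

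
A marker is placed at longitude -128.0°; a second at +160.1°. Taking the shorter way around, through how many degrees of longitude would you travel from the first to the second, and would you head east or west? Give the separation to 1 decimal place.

71.9° west

Raw difference: 160.1 − -128.0 = 288.1°.
Normalise into (−180°, 180°]: 288.1° − 360° = -71.9°.
Negative ⇒ the second point lies to the west; separation 71.9°.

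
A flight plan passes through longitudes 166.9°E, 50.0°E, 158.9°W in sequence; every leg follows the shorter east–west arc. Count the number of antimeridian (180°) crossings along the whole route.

Leg 1: +166.9° → +50.0°, shortest Δλ = -116.9° (west) — does not cross 180°.
Leg 2: +50.0° → -158.9°, shortest Δλ = 151.1° (east) — crosses 180°.
Total crossings: 1.

1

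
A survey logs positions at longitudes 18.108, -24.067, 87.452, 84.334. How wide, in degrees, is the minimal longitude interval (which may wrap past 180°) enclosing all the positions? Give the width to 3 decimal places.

Sort the longitudes: -24.067°, +18.108°, +84.334°, +87.452°.
Eastward gaps between consecutive values (wrapping around): 42.175°, 66.226°, 3.118°, 248.481°.
Largest gap = 248.481° ⇒ minimal covering band is its complement: 360° − 248.481° = 111.519°.
Band runs from -24.067° eastward to +87.452°.

111.519°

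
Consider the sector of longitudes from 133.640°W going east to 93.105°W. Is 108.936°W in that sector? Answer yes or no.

Yes

Band width going east from -133.640° to -93.105°: ((-93.105 − -133.640) mod 360) = 40.535°.
Offset of -108.936° east of the west edge: ((-108.936 − -133.640) mod 360) = 24.704°.
24.704° ≤ 40.535° ⇒ inside.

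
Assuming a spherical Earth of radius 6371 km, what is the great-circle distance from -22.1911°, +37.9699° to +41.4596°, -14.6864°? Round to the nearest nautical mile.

Δλ = -14.6864 − 37.9699 = -52.6563°.
Δφ = 41.4596 − -22.1911 = 63.6507°.
a = sin²(Δφ/2) + cos φ₁ · cos φ₂ · sin²(Δλ/2) = 0.414573.
c = 2·atan2(√a, √(1−a)) = 1.39910 rad → d = 6371·c ≈ 8913.67 km ≈ 4813.00 nmi.

4813 nmi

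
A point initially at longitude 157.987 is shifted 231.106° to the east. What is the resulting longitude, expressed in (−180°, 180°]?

Start at +157.987°; shift +231.106° → +389.093°.
+389.093° lies outside (−180°, 180°]; subtract 360° → +29.093°.

+29.093°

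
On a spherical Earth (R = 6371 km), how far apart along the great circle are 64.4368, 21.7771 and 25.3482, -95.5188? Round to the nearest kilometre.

Δλ = -95.5188 − 21.7771 = -117.2959°.
Δφ = 25.3482 − 64.4368 = -39.0886°.
a = sin²(Δφ/2) + cos φ₁ · cos φ₂ · sin²(Δλ/2) = 0.396311.
c = 2·atan2(√a, √(1−a)) = 1.36190 rad → d = 6371·c ≈ 8676.68 km.

8677 km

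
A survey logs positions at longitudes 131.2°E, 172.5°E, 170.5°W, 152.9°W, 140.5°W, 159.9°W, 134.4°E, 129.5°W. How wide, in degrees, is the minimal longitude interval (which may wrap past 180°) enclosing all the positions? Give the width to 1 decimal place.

99.3°

Sort the longitudes: -170.5°, -159.9°, -152.9°, -140.5°, -129.5°, +131.2°, +134.4°, +172.5°.
Eastward gaps between consecutive values (wrapping around): 10.6°, 7.0°, 12.4°, 11.0°, 260.7°, 3.2°, 38.1°, 17.0°.
Largest gap = 260.7° ⇒ minimal covering band is its complement: 360° − 260.7° = 99.3°.
Band runs from +131.2° eastward to -129.5°, crossing the antimeridian.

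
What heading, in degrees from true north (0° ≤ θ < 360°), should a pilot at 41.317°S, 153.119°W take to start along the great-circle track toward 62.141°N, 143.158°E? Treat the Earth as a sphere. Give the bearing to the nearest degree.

Δλ = 143.158 − -153.119 = 296.277°; wrapped into (−180°, 180°]: -63.723°.
θ = atan2( sin Δλ · cos φ₂ , cos φ₁ · sin φ₂ − sin φ₁ · cos φ₂ · cos Δλ )
  = atan2(-0.41901, 0.80061) = -27.626° → normalised to [0°, 360°): 332.374°.

332°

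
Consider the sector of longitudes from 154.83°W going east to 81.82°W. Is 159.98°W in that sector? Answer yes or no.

Band width going east from -154.83° to -81.82°: ((-81.82 − -154.83) mod 360) = 73.01°.
Offset of -159.98° east of the west edge: ((-159.98 − -154.83) mod 360) = 354.85°.
354.85° > 73.01° ⇒ outside.

No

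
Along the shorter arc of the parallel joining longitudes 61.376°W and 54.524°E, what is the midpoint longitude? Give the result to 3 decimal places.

3.426°W

Signed shortest Δλ from -61.376° to +54.524° is +115.900°.
Midpoint longitude = -61.376° + (+115.900°)/2 = -61.376° + 57.950° = -3.426°.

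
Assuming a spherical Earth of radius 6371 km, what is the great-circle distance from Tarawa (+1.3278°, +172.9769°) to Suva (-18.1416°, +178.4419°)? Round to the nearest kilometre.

Δλ = 178.4419 − 172.9769 = 5.4650°.
Δφ = -18.1416 − 1.3278 = -19.4694°.
a = sin²(Δφ/2) + cos φ₁ · cos φ₂ · sin²(Δλ/2) = 0.030749.
c = 2·atan2(√a, √(1−a)) = 0.35253 rad → d = 6371·c ≈ 2245.98 km.

2246 km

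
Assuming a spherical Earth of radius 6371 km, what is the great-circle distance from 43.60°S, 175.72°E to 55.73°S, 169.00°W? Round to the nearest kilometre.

1732 km

Δλ = -169.00 − 175.72 = -344.72°; wrapped into (−180°, 180°]: 15.28°.
Δφ = -55.73 − -43.60 = -12.13°.
a = sin²(Δφ/2) + cos φ₁ · cos φ₂ · sin²(Δλ/2) = 0.018371.
c = 2·atan2(√a, √(1−a)) = 0.27192 rad → d = 6371·c ≈ 1732.37 km.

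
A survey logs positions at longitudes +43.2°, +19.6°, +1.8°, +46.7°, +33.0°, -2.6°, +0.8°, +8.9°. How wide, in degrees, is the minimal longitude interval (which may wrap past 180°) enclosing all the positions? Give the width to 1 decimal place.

49.3°

Sort the longitudes: -2.6°, +0.8°, +1.8°, +8.9°, +19.6°, +33.0°, +43.2°, +46.7°.
Eastward gaps between consecutive values (wrapping around): 3.4°, 1.0°, 7.1°, 10.7°, 13.4°, 10.2°, 3.5°, 310.7°.
Largest gap = 310.7° ⇒ minimal covering band is its complement: 360° − 310.7° = 49.3°.
Band runs from -2.6° eastward to +46.7°.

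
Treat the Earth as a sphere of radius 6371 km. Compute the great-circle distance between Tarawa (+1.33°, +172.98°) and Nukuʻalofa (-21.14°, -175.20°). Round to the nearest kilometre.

2810 km

Δλ = -175.20 − 172.98 = -348.18°; wrapped into (−180°, 180°]: 11.82°.
Δφ = -21.14 − 1.33 = -22.47°.
a = sin²(Δφ/2) + cos φ₁ · cos φ₂ · sin²(Δλ/2) = 0.047846.
c = 2·atan2(√a, √(1−a)) = 0.44104 rad → d = 6371·c ≈ 2809.87 km.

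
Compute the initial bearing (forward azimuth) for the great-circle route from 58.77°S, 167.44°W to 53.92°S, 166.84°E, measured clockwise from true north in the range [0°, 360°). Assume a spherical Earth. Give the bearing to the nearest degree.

Δλ = 166.84 − -167.44 = 334.28°; wrapped into (−180°, 180°]: -25.72°.
θ = atan2( sin Δλ · cos φ₂ , cos φ₁ · sin φ₂ − sin φ₁ · cos φ₂ · cos Δλ )
  = atan2(-0.25557, 0.03466) = -82.278° → normalised to [0°, 360°): 277.722°.

278°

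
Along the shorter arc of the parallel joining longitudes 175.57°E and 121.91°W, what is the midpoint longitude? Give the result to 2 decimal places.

153.17°W

Signed shortest Δλ from +175.57° to -121.91° is +62.52°.
Midpoint longitude = +175.57° + (+62.52°)/2 = +175.57° + 31.26° = +206.83°.
Normalise into (−180°, 180°]: -153.17°.
(The naïve average (+175.57 + -121.91)/2 = 26.83° is on the wrong side of the globe.)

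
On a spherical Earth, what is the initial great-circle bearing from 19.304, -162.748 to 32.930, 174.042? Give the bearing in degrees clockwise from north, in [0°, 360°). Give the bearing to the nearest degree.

308°

Δλ = 174.042 − -162.748 = 336.790°; wrapped into (−180°, 180°]: -23.210°.
θ = atan2( sin Δλ · cos φ₂ , cos φ₁ · sin φ₂ − sin φ₁ · cos φ₂ · cos Δλ )
  = atan2(-0.33078, 0.25804) = -52.043° → normalised to [0°, 360°): 307.957°.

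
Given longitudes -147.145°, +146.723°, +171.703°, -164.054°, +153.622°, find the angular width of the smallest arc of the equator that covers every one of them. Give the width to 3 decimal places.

66.132°

Sort the longitudes: -164.054°, -147.145°, +146.723°, +153.622°, +171.703°.
Eastward gaps between consecutive values (wrapping around): 16.909°, 293.868°, 6.899°, 18.081°, 24.243°.
Largest gap = 293.868° ⇒ minimal covering band is its complement: 360° − 293.868° = 66.132°.
Band runs from +146.723° eastward to -147.145°, crossing the antimeridian.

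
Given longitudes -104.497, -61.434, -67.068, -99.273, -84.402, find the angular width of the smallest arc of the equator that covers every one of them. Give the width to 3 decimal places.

43.063°

Sort the longitudes: -104.497°, -99.273°, -84.402°, -67.068°, -61.434°.
Eastward gaps between consecutive values (wrapping around): 5.224°, 14.871°, 17.334°, 5.634°, 316.937°.
Largest gap = 316.937° ⇒ minimal covering band is its complement: 360° − 316.937° = 43.063°.
Band runs from -104.497° eastward to -61.434°.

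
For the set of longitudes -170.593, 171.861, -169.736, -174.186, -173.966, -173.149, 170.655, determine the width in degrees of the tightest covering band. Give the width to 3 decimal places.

Sort the longitudes: -174.186°, -173.966°, -173.149°, -170.593°, -169.736°, +170.655°, +171.861°.
Eastward gaps between consecutive values (wrapping around): 0.220°, 0.817°, 2.556°, 0.857°, 340.391°, 1.206°, 13.953°.
Largest gap = 340.391° ⇒ minimal covering band is its complement: 360° − 340.391° = 19.609°.
Band runs from +170.655° eastward to -169.736°, crossing the antimeridian.

19.609°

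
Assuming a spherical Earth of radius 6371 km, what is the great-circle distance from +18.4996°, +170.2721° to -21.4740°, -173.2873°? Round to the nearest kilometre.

4792 km

Δλ = -173.2873 − 170.2721 = -343.5594°; wrapped into (−180°, 180°]: 16.4406°.
Δφ = -21.4740 − 18.4996 = -39.9736°.
a = sin²(Δφ/2) + cos φ₁ · cos φ₂ · sin²(Δλ/2) = 0.134871.
c = 2·atan2(√a, √(1−a)) = 0.75210 rad → d = 6371·c ≈ 4791.60 km.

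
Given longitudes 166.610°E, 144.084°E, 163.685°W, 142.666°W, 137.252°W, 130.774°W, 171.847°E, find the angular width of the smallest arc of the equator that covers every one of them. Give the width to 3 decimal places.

85.142°

Sort the longitudes: -163.685°, -142.666°, -137.252°, -130.774°, +144.084°, +166.610°, +171.847°.
Eastward gaps between consecutive values (wrapping around): 21.019°, 5.414°, 6.478°, 274.858°, 22.526°, 5.237°, 24.468°.
Largest gap = 274.858° ⇒ minimal covering band is its complement: 360° − 274.858° = 85.142°.
Band runs from +144.084° eastward to -130.774°, crossing the antimeridian.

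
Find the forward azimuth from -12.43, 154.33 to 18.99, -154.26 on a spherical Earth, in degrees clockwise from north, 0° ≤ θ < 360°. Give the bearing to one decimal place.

59.0°

Δλ = -154.26 − 154.33 = -308.59°; wrapped into (−180°, 180°]: 51.41°.
θ = atan2( sin Δλ · cos φ₂ , cos φ₁ · sin φ₂ − sin φ₁ · cos φ₂ · cos Δλ )
  = atan2(0.73909, 0.44473) = 58.964° → normalised to [0°, 360°): 58.964°.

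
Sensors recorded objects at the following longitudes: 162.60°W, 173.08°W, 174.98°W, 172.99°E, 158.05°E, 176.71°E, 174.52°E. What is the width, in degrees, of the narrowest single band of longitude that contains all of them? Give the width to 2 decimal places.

39.35°

Sort the longitudes: -174.98°, -173.08°, -162.60°, +158.05°, +172.99°, +174.52°, +176.71°.
Eastward gaps between consecutive values (wrapping around): 1.90°, 10.48°, 320.65°, 14.94°, 1.53°, 2.19°, 8.31°.
Largest gap = 320.65° ⇒ minimal covering band is its complement: 360° − 320.65° = 39.35°.
Band runs from +158.05° eastward to -162.60°, crossing the antimeridian.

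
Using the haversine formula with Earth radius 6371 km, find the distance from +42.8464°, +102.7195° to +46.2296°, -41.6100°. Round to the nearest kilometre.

9504 km

Δλ = -41.6100 − 102.7195 = -144.3295°.
Δφ = 46.2296 − 42.8464 = 3.3832°.
a = sin²(Δφ/2) + cos φ₁ · cos φ₂ · sin²(Δλ/2) = 0.460484.
c = 2·atan2(√a, √(1−a)) = 1.49168 rad → d = 6371·c ≈ 9503.51 km.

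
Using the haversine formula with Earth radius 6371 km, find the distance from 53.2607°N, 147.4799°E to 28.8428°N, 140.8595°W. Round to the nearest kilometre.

6286 km

Δλ = -140.8595 − 147.4799 = -288.3394°; wrapped into (−180°, 180°]: 71.6606°.
Δφ = 28.8428 − 53.2607 = -24.4179°.
a = sin²(Δφ/2) + cos φ₁ · cos φ₂ · sin²(Δλ/2) = 0.224275.
c = 2·atan2(√a, √(1−a)) = 0.98670 rad → d = 6371·c ≈ 6286.24 km.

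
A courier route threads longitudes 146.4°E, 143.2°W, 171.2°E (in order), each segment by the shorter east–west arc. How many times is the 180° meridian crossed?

Leg 1: +146.4° → -143.2°, shortest Δλ = 70.4° (east) — crosses 180°.
Leg 2: -143.2° → +171.2°, shortest Δλ = -45.6° (west) — crosses 180°.
Total crossings: 2.

2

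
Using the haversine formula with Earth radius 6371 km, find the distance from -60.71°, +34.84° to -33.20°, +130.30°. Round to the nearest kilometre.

7115 km

Δλ = 130.30 − 34.84 = 95.46°.
Δφ = -33.20 − -60.71 = 27.51°.
a = sin²(Δφ/2) + cos φ₁ · cos φ₂ · sin²(Δλ/2) = 0.280696.
c = 2·atan2(√a, √(1−a)) = 1.11675 rad → d = 6371·c ≈ 7114.80 km.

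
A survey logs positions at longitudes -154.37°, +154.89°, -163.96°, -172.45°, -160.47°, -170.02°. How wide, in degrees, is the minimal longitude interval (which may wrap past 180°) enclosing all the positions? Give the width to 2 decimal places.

50.74°

Sort the longitudes: -172.45°, -170.02°, -163.96°, -160.47°, -154.37°, +154.89°.
Eastward gaps between consecutive values (wrapping around): 2.43°, 6.06°, 3.49°, 6.10°, 309.26°, 32.66°.
Largest gap = 309.26° ⇒ minimal covering band is its complement: 360° − 309.26° = 50.74°.
Band runs from +154.89° eastward to -154.37°, crossing the antimeridian.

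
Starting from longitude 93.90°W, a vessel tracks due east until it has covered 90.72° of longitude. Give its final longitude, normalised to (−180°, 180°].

Start at -93.90°; shift +90.72° → -3.18°.
-3.18° already lies in (−180°, 180°].

3.18°W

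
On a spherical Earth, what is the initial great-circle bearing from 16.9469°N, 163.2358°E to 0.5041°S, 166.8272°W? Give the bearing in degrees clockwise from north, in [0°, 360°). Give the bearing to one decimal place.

Δλ = -166.8272 − 163.2358 = -330.0630°; wrapped into (−180°, 180°]: 29.9370°.
θ = atan2( sin Δλ · cos φ₂ , cos φ₁ · sin φ₂ − sin φ₁ · cos φ₂ · cos Δλ )
  = atan2(0.49903, -0.26100) = 117.610° → normalised to [0°, 360°): 117.610°.

117.6°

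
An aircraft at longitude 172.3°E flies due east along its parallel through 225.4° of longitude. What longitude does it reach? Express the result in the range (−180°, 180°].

37.7°E

Start at +172.3°; shift +225.4° → +397.7°.
+397.7° lies outside (−180°, 180°]; subtract 360° → +37.7°.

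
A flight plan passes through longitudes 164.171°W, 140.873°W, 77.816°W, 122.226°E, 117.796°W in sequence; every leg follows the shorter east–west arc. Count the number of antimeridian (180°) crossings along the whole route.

Leg 1: -164.171° → -140.873°, shortest Δλ = 23.298° (east) — does not cross 180°.
Leg 2: -140.873° → -77.816°, shortest Δλ = 63.057° (east) — does not cross 180°.
Leg 3: -77.816° → +122.226°, shortest Δλ = -159.958° (west) — crosses 180°.
Leg 4: +122.226° → -117.796°, shortest Δλ = 119.978° (east) — crosses 180°.
Total crossings: 2.

2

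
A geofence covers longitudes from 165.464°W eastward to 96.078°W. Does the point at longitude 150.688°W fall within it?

Band width going east from -165.464° to -96.078°: ((-96.078 − -165.464) mod 360) = 69.386°.
Offset of -150.688° east of the west edge: ((-150.688 − -165.464) mod 360) = 14.776°.
14.776° ≤ 69.386° ⇒ inside.

Yes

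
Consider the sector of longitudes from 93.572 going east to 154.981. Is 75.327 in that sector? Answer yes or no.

No

Band width going east from +93.572° to +154.981°: ((154.981 − 93.572) mod 360) = 61.409°.
Offset of +75.327° east of the west edge: ((75.327 − 93.572) mod 360) = 341.755°.
341.755° > 61.409° ⇒ outside.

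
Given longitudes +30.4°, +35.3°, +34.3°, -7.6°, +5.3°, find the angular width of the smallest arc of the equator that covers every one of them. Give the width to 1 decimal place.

42.9°

Sort the longitudes: -7.6°, +5.3°, +30.4°, +34.3°, +35.3°.
Eastward gaps between consecutive values (wrapping around): 12.9°, 25.1°, 3.9°, 1.0°, 317.1°.
Largest gap = 317.1° ⇒ minimal covering band is its complement: 360° − 317.1° = 42.9°.
Band runs from -7.6° eastward to +35.3°.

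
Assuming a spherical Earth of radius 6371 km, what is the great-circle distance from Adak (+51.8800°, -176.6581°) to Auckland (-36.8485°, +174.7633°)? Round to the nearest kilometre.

Δλ = 174.7633 − -176.6581 = 351.4214°; wrapped into (−180°, 180°]: -8.5786°.
Δφ = -36.8485 − 51.8800 = -88.7285°.
a = sin²(Δφ/2) + cos φ₁ · cos φ₂ · sin²(Δλ/2) = 0.491668.
c = 2·atan2(√a, √(1−a)) = 1.55413 rad → d = 6371·c ≈ 9901.38 km.

9901 km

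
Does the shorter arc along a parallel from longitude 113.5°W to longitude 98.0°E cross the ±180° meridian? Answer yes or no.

Naïve |98.0 − -113.5| = 211.5° > 180°, so the shorter arc goes the other way round — across 180°.
Signed shortest Δλ = ((98.0 − -113.5 + 180) mod 360) − 180 = -148.5°.
Going west by 148.5° from -113.5° passes through 180° before reaching +98.0°.

Yes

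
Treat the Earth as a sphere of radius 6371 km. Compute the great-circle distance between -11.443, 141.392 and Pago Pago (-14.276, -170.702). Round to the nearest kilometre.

Δλ = -170.702 − 141.392 = -312.094°; wrapped into (−180°, 180°]: 47.906°.
Δφ = -14.276 − -11.443 = -2.833°.
a = sin²(Δφ/2) + cos φ₁ · cos φ₂ · sin²(Δλ/2) = 0.157172.
c = 2·atan2(√a, √(1−a)) = 0.81529 rad → d = 6371·c ≈ 5194.22 km.

5194 km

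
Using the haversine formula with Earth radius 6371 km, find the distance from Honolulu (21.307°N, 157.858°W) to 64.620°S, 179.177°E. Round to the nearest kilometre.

Δλ = 179.177 − -157.858 = 337.035°; wrapped into (−180°, 180°]: -22.965°.
Δφ = -64.620 − 21.307 = -85.927°.
a = sin²(Δφ/2) + cos φ₁ · cos φ₂ · sin²(Δλ/2) = 0.480311.
c = 2·atan2(√a, √(1−a)) = 1.53141 rad → d = 6371·c ≈ 9756.60 km.

9757 km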